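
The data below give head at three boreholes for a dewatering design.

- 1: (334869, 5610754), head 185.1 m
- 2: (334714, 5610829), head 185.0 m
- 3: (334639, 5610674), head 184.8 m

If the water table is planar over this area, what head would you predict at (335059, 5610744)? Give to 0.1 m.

With h = a·x + b·y + c and 1 as origin, the differences give:
  (-155)·a + 75·b = -0.1
  (-230)·a + (-80)·b = -0.3
Eliminate b (×(-80) and ×75, subtract): 29650·a = 30.50 → a = ∂h/∂x = +0.001029
Back-substitute: b = ∂h/∂y = +0.0007926.
h(335059, 5610744) = 185.1 + (+0.001029)·(190) + (+0.0007926)·(-10) = 185.1 +0.195 -0.008 = 185.288 m.

185.3 m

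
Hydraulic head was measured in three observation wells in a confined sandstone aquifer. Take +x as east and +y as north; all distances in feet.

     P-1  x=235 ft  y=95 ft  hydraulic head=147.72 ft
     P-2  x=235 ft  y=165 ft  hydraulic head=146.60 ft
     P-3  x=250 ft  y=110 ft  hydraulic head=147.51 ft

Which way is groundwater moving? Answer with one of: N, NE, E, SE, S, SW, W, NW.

N

Three-point gradient (reference P-1): Δ to P-2 = (0, 70, -1.12), Δ to P-3 = (15, 15, -0.21).
∂h/∂x = +0.002000, ∂h/∂y = -0.01600 (det = -1050).
Flow = −∇h = (-0.002000 east, +0.01600 north), which points north.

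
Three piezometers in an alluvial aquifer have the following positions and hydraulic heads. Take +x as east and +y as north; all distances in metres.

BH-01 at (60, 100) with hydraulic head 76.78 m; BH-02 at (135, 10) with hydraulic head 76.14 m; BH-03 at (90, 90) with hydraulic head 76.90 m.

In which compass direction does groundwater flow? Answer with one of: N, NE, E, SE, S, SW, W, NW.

SW

Taking BH-01 as reference: BH-02−BH-01 = (75, -90, -0.64); BH-03−BH-01 = (30, -10, +0.12).
Solve a·Δx + b·Δy = Δh: det = 75·(-10) − 30·(-90) = 1950.
∂h/∂x = [(-0.64)·(-10) − (+0.12)·(-90)] / 1950 = +0.008821
∂h/∂y = [75·(+0.12) − 30·(-0.64)] / 1950 = +0.01446
Flow = −∇h = (-0.008821 east, -0.01446 north), which points southwest.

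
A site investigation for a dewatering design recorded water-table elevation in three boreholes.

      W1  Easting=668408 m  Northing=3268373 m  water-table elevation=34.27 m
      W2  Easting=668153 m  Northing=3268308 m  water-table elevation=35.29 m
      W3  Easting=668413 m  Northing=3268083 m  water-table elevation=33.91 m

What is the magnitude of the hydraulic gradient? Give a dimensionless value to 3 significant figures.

0.00445

Taking W1 as reference: W2−W1 = (-255, -65, +1.02); W3−W1 = (5, -290, -0.36).
Solve a·Δx + b·Δy = Δh: det = (-255)·(-290) − 5·(-65) = 74275.
∂h/∂x = [(+1.02)·(-290) − (-0.36)·(-65)] / 74275 = -0.004298
∂h/∂y = [(-255)·(-0.36) − 5·(+1.02)] / 74275 = +0.001167
|∇h| = √(-0.004298² + 0.001167²) = 0.004454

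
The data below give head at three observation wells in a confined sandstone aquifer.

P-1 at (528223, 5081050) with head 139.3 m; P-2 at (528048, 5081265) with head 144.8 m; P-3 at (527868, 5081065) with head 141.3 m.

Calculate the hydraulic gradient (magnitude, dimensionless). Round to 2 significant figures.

0.022

Three-point gradient (reference P-1): Δ to P-2 = (-175, 215, +5.5), Δ to P-3 = (-355, 15, +2.0).
∂h/∂x = -0.004715, ∂h/∂y = +0.02174 (det = 73700).
|∇h| = √(-0.004715² + 0.02174²) = 0.02225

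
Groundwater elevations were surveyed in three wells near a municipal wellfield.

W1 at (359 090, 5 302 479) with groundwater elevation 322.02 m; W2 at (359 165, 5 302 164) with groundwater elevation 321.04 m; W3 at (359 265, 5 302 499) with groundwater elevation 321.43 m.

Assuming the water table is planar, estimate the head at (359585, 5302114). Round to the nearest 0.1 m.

319.4 m

Taking W1 as reference: W2−W1 = (75, -315, -0.98); W3−W1 = (175, 20, -0.59).
Solve a·Δx + b·Δy = Δh: det = 75·20 − 175·(-315) = 56625.
∂h/∂x = [(-0.98)·20 − (-0.59)·(-315)] / 56625 = -0.003628
∂h/∂y = [75·(-0.59) − 175·(-0.98)] / 56625 = +0.002247
h(359585, 5302114) = 322.02 + (-0.003628)·(495) + (+0.002247)·(-365) = 322.02 -1.796 -0.820 = 319.404 m.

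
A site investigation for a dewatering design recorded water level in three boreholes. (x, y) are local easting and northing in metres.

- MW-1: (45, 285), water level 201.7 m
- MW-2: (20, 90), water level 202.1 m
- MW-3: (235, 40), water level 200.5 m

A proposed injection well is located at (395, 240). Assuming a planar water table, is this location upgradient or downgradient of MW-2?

Taking MW-1 as reference: MW-2−MW-1 = (-25, -195, +0.4); MW-3−MW-1 = (190, -245, -1.2).
Determinant of the coordinate differences = (-25)·(-245) − 190·(-195) = 43175.
∂h/∂x = [(+0.4)·(-245) − (-1.2)·(-195)] / 43175 = -0.007690
∂h/∂y = [(-25)·(-1.2) − 190·(+0.4)] / 43175 = -0.001065
Head at (395, 240) = 201.7 + (-0.007690)·(350) + (-0.001065)·(-45) = 199.06 m.
That is lower than the 202.1 m at MW-2, so the point is downgradient.

downgradient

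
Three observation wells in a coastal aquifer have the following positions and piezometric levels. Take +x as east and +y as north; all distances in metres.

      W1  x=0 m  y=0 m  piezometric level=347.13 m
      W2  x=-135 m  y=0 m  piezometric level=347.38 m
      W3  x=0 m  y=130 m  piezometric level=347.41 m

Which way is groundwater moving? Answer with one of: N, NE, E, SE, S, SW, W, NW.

SE

∂h/∂x = (347.38 − 347.13) / (-135 − 0) = -0.001852
∂h/∂y = (347.41 − 347.13) / (130 − 0) = +0.002154
Flow = −∇h = (+0.001852 east, -0.002154 north), which points southeast.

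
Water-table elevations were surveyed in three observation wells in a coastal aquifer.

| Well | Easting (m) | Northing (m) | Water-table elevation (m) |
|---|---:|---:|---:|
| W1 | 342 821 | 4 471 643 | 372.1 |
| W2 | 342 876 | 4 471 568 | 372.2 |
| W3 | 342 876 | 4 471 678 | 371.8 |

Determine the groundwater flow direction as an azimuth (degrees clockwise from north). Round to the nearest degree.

041°

Taking W1 as reference: W2−W1 = (55, -75, +0.1); W3−W1 = (55, 35, -0.3).
Determinant of the coordinate differences = 55·35 − 55·(-75) = 6050.
∂h/∂x = [(+0.1)·35 − (-0.3)·(-75)] / 6050 = -0.003140
∂h/∂y = [55·(-0.3) − 55·(+0.1)] / 6050 = -0.003636
Flow direction (−∇h) has components (+0.003140 E, +0.003636 N).
Azimuth = atan2(E, N) = atan2(+0.003140, +0.003636) = 40.8° ≈ 041°.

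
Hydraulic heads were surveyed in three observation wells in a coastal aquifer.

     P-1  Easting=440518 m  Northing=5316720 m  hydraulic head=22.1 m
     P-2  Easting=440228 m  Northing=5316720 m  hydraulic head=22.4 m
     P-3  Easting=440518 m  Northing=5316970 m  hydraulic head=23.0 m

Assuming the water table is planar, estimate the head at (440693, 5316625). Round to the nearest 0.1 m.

∂h/∂x = (22.4 − 22.1) / (440228 − 440518) = -0.001034
∂h/∂y = (23.0 − 22.1) / (5316970 − 5316720) = +0.003600
h(440693, 5316625) = 22.1 + (-0.001034)·(175) + (+0.003600)·(-95) = 22.1 -0.181 -0.342 = 21.577 m.

21.6 m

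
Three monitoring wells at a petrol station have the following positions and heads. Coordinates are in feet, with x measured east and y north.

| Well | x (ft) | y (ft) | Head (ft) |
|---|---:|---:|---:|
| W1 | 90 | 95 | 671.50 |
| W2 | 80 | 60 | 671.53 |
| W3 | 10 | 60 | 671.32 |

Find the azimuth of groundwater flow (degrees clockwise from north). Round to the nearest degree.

300°

With h = a·x + b·y + c and W1 as origin, the differences give:
  (-10)·a + (-35)·b = +0.03
  (-80)·a + (-35)·b = -0.18
Eliminate b (×(-35) and ×(-35), subtract): -2450·a = -7.350 → a = ∂h/∂x = +0.003000
Back-substitute: b = ∂h/∂y = -0.001714.
Flow direction (−∇h) has components (-0.003000 E, +0.001714 N).
Azimuth = atan2(E, N) = atan2(-0.003000, +0.001714) = 299.7° ≈ 300°.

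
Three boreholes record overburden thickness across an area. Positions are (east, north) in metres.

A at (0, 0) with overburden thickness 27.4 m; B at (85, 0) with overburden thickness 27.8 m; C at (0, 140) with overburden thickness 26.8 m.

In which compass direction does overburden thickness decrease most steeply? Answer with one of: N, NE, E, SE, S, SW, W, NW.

NW

∂d/∂x = (27.8 − 27.4) / (85 − 0) = +0.004706
∂d/∂y = (26.8 − 27.4) / (140 − 0) = -0.004286
Steepest decrease is along −∇f = (-0.004706 E, +0.004286 N) → northwest.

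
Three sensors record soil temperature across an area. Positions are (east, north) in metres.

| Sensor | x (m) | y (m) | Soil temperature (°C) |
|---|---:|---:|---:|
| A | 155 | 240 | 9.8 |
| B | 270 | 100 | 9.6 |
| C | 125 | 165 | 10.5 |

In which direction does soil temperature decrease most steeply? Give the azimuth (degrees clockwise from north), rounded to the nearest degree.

057°

With T = a·x + b·y + c and A as origin, the differences give:
  115·a + (-140)·b = -0.2
  (-30)·a + (-75)·b = +0.7
Eliminate b (×(-75) and ×(-140), subtract): -12825·a = 113.00 → a = ∂T/∂x = -0.008811
Back-substitute: b = ∂T/∂y = -0.005809.
Steepest decrease is along −∇f: components (+0.008811 E, +0.005809 N).
Azimuth = atan2(+0.008811, +0.005809) = 56.6° ≈ 057°.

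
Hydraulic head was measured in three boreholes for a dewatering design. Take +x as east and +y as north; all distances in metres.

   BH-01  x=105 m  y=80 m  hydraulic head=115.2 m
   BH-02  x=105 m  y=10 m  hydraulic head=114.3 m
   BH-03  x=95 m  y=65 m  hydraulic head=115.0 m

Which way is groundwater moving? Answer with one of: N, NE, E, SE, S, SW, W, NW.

Differences from BH-01: to BH-02 (Δx, Δy, Δh) = (0, -70, -0.9); to BH-03 = (-10, -15, -0.2).
Determinant of the coordinate differences = 0·(-15) − (-10)·(-70) = -700.
∂h/∂x = [(-0.9)·(-15) − (-0.2)·(-70)] / -700 = +0.0007143
∂h/∂y = [0·(-0.2) − (-10)·(-0.9)] / -700 = +0.01286
Flow = −∇h = (-0.0007143 east, -0.01286 north), which points south.

S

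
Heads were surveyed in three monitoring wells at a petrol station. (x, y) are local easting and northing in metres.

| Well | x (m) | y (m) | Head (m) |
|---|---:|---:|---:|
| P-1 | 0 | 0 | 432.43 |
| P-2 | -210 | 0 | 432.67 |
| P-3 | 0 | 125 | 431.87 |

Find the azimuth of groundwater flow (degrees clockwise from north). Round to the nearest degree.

014°

∂h/∂x = (432.67 − 432.43) / (-210 − 0) = -0.001143
∂h/∂y = (431.87 − 432.43) / (125 − 0) = -0.004480
Flow direction (−∇h) has components (+0.001143 E, +0.004480 N).
Azimuth = atan2(E, N) = atan2(+0.001143, +0.004480) = 14.3° ≈ 014°.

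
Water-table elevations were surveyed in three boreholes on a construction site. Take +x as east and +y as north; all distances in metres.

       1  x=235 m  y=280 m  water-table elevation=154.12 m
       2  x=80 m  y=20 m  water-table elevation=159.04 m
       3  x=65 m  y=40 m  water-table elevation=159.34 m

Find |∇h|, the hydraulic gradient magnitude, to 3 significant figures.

Taking 1 as reference: 2−1 = (-155, -260, +4.92); 3−1 = (-170, -240, +5.22).
Solve a·Δx + b·Δy = Δh: det = (-155)·(-240) − (-170)·(-260) = -7000.
∂h/∂x = [(+4.92)·(-240) − (+5.22)·(-260)] / -7000 = -0.02520
∂h/∂y = [(-155)·(+5.22) − (-170)·(+4.92)] / -7000 = -0.003900
|∇h| = √(-0.02520² + -0.003900²) = 0.0255

0.0255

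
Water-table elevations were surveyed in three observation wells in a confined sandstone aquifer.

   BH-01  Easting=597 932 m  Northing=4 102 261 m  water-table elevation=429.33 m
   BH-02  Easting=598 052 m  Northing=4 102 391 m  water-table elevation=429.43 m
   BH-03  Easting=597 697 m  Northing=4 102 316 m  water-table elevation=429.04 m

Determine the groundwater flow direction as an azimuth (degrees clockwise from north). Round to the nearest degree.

Taking BH-01 as reference: BH-02−BH-01 = (120, 130, +0.10); BH-03−BH-01 = (-235, 55, -0.29).
Determinant of the coordinate differences = 120·55 − (-235)·130 = 37150.
∂h/∂x = [(+0.10)·55 − (-0.29)·130] / 37150 = +0.001163
∂h/∂y = [120·(-0.29) − (-235)·(+0.10)] / 37150 = -0.0003042
Flow direction (−∇h) has components (-0.001163 E, +0.0003042 N).
Azimuth = atan2(E, N) = atan2(-0.001163, +0.0003042) = 284.7° ≈ 285°.

285°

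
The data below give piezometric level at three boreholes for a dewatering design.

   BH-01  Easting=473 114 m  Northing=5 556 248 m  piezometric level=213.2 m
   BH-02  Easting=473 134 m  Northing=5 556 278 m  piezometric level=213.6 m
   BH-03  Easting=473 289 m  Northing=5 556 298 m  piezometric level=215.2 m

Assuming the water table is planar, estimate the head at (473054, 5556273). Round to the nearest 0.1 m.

Taking BH-01 as reference: BH-02−BH-01 = (20, 30, +0.4); BH-03−BH-01 = (175, 50, +2.0).
Determinant of the coordinate differences = 20·50 − 175·30 = -4250.
∂h/∂x = [(+0.4)·50 − (+2.0)·30] / -4250 = +0.009412
∂h/∂y = [20·(+2.0) − 175·(+0.4)] / -4250 = +0.007059
h(473054, 5556273) = 213.2 + (+0.009412)·(-60) + (+0.007059)·(25) = 213.2 -0.565 +0.176 = 212.812 m.

212.8 m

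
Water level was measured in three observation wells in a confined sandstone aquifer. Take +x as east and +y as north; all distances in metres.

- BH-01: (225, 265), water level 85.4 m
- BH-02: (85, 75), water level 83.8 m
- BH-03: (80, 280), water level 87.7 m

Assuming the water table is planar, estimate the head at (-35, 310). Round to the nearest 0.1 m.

89.9 m

With h = a·x + b·y + c and BH-01 as origin, the differences give:
  (-140)·a + (-190)·b = -1.6
  (-145)·a + 15·b = +2.3
Eliminate b (×15 and ×(-190), subtract): -29650·a = 413.00 → a = ∂h/∂x = -0.01393
Back-substitute: b = ∂h/∂y = +0.01868.
h(-35, 310) = 85.4 + (-0.01393)·(-260) + (+0.01868)·(45) = 85.4 +3.622 +0.841 = 89.862 m.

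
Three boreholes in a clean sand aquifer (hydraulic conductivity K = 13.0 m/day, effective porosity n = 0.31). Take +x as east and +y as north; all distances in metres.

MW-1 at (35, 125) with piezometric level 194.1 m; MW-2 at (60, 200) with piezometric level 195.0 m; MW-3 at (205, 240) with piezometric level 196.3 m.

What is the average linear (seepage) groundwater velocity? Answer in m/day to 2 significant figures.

0.49 m/day

Differences from MW-1: to MW-2 (Δx, Δy, Δh) = (25, 75, +0.9); to MW-3 = (170, 115, +2.2).
Determinant of the coordinate differences = 25·115 − 170·75 = -9875.
∂h/∂x = [(+0.9)·115 − (+2.2)·75] / -9875 = +0.006228
∂h/∂y = [25·(+2.2) − 170·(+0.9)] / -9875 = +0.009924
|∇h| = √(0.006228² + 0.009924²) = 0.01172
Seepage velocity v = K·i/n = 13.0 × 0.01172 / 0.31 = 0.4915 m/day.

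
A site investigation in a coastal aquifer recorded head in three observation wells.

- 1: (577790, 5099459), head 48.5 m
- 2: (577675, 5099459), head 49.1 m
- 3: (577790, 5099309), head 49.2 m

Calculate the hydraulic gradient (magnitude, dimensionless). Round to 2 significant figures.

∂h/∂x = (49.1 − 48.5) / (577675 − 577790) = -0.005217
∂h/∂y = (49.2 − 48.5) / (5099309 − 5099459) = -0.004667
|∇h| = √(-0.005217² + -0.004667²) = 0.007

0.0070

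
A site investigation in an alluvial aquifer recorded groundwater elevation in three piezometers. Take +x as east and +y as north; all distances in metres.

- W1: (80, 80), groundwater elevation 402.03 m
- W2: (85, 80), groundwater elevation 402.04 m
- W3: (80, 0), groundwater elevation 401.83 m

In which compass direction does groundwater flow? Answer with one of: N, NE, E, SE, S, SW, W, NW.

SW

With h = a·x + b·y + c and W1 as origin, the differences give:
  5·a + 0·b = +0.01
  0·a + (-80)·b = -0.20
Eliminate b (×(-80) and ×0, subtract): -400·a = -0.800 → a = ∂h/∂x = +0.002000
Back-substitute: b = ∂h/∂y = +0.002500.
Flow = −∇h = (-0.002000 east, -0.002500 north), which points southwest.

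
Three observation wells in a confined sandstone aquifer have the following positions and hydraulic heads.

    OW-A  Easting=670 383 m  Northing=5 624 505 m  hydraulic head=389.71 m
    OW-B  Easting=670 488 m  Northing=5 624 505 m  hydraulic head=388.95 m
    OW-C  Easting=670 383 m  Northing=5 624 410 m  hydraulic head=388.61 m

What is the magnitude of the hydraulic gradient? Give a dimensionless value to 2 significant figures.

∂h/∂x = (388.95 − 389.71) / (670488 − 670383) = -0.007238
∂h/∂y = (388.61 − 389.71) / (5624410 − 5624505) = +0.01158
|∇h| = √(-0.007238² + 0.01158²) = 0.01366

0.014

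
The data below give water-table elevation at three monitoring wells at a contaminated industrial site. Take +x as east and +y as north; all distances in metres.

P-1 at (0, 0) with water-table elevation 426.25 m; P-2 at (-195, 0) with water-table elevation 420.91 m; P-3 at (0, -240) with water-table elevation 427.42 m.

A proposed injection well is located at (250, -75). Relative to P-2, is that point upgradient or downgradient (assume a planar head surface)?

∂h/∂x = (420.91 − 426.25) / (-195 − 0) = +0.02738
∂h/∂y = (427.42 − 426.25) / (-240 − 0) = -0.004875
Head at (250, -75) = 426.25 + (+0.02738)·(250) + (-0.004875)·(-75) = 433.46 m.
That is higher than the 420.91 m at P-2, so the point is upgradient.

upgradient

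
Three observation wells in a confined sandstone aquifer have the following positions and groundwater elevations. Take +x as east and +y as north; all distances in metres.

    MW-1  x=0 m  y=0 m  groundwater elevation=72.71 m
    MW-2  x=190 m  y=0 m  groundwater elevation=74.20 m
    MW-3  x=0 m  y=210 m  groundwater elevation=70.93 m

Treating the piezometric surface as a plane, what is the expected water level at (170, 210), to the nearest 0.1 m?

72.3 m

∂h/∂x = (74.20 − 72.71) / (190 − 0) = +0.007842
∂h/∂y = (70.93 − 72.71) / (210 − 0) = -0.008476
h(170, 210) = 72.71 + (+0.007842)·(170) + (-0.008476)·(210) = 72.71 +1.333 -1.780 = 72.263 m.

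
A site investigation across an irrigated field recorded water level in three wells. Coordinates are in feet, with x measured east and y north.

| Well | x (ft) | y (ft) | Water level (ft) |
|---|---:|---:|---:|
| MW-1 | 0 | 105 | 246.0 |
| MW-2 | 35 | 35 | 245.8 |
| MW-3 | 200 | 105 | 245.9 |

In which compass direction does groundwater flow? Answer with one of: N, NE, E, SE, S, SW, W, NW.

S

With h = a·x + b·y + c and MW-1 as origin, the differences give:
  35·a + (-70)·b = -0.2
  200·a + 0·b = -0.1
Eliminate b (×0 and ×(-70), subtract): 14000·a = -7.00 → a = ∂h/∂x = -0.0005000
Back-substitute: b = ∂h/∂y = +0.002607.
Flow = −∇h = (+0.0005000 east, -0.002607 north), which points south.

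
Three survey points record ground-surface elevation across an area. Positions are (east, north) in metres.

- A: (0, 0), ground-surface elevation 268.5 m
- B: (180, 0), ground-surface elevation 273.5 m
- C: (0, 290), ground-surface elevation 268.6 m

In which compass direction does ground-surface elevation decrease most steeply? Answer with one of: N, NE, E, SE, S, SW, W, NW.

W

∂z/∂x = (273.5 − 268.5) / (180 − 0) = +0.02778
∂z/∂y = (268.6 − 268.5) / (290 − 0) = +0.0003448
Steepest decrease is along −∇f = (-0.02778 E, -0.0003448 N) → west.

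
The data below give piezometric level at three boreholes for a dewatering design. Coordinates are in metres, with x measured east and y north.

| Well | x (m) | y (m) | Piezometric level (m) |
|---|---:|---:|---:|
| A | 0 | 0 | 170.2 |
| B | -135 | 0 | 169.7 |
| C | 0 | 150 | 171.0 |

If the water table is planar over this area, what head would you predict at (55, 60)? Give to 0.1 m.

∂h/∂x = (169.7 − 170.2) / (-135 − 0) = +0.003704
∂h/∂y = (171.0 − 170.2) / (150 − 0) = +0.005333
h(55, 60) = 170.2 + (+0.003704)·(55) + (+0.005333)·(60) = 170.2 +0.204 +0.320 = 170.724 m.

170.7 m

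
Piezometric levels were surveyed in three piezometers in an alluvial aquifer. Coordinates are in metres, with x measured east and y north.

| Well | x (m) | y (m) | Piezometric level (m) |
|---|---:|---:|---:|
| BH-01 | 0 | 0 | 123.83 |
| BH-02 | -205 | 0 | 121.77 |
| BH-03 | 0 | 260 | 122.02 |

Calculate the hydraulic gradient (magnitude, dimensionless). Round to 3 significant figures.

∂h/∂x = (121.77 − 123.83) / (-205 − 0) = +0.01005
∂h/∂y = (122.02 − 123.83) / (260 − 0) = -0.006962
|∇h| = √(0.01005² + -0.006962²) = 0.01223

0.0122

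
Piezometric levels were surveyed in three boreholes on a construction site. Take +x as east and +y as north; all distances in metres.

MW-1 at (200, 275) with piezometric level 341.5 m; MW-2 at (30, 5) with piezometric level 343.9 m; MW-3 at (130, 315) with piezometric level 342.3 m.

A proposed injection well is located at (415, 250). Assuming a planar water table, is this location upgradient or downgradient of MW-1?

downgradient

Three-point gradient (reference MW-1): Δ to MW-2 = (-170, -270, +2.4), Δ to MW-3 = (-70, 40, +0.8).
∂h/∂x = -0.01214, ∂h/∂y = -0.001245 (det = -25700).
Head at (415, 250) = 341.5 + (-0.01214)·(215) + (-0.001245)·(-25) = 338.92 m.
That is lower than the 341.5 m at MW-1, so the point is downgradient.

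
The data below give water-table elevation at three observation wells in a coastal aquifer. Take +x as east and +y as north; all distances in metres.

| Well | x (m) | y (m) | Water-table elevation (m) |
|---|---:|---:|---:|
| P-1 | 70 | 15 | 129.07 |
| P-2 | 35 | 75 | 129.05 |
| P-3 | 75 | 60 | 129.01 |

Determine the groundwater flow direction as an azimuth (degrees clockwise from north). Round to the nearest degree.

051°

Differences from P-1: to P-2 (Δx, Δy, Δh) = (-35, 60, -0.02); to P-3 = (5, 45, -0.06).
Determinant of the coordinate differences = (-35)·45 − 5·60 = -1875.
∂h/∂x = [(-0.02)·45 − (-0.06)·60] / -1875 = -0.001440
∂h/∂y = [(-35)·(-0.06) − 5·(-0.02)] / -1875 = -0.001173
Flow direction (−∇h) has components (+0.001440 E, +0.001173 N).
Azimuth = atan2(E, N) = atan2(+0.001440, +0.001173) = 50.8° ≈ 051°.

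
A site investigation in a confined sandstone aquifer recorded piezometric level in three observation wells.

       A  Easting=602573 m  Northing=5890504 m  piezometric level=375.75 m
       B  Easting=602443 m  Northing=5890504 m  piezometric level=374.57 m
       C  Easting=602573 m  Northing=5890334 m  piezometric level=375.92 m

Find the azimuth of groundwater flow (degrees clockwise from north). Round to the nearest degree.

∂h/∂x = (374.57 − 375.75) / (602443 − 602573) = +0.009077
∂h/∂y = (375.92 − 375.75) / (5890334 − 5890504) = -0.001000
Flow direction (−∇h) has components (-0.009077 E, +0.001000 N).
Azimuth = atan2(E, N) = atan2(-0.009077, +0.001000) = 276.3° ≈ 276°.

276°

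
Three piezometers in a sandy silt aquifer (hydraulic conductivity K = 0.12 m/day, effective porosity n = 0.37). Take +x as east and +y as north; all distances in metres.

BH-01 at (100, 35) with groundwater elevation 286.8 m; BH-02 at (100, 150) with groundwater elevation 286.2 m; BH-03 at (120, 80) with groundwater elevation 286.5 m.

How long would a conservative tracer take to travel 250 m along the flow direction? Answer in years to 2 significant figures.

340 years

With h = a·x + b·y + c and BH-01 as origin, the differences give:
  0·a + 115·b = -0.6
  20·a + 45·b = -0.3
Eliminate b (×45 and ×115, subtract): -2300·a = 7.50 → a = ∂h/∂x = -0.003261
Back-substitute: b = ∂h/∂y = -0.005217.
|∇h| = √(-0.003261² + -0.005217²) = 0.006152
Seepage velocity v = K·i/n = 0.12 × 0.006152 / 0.37 = 0.001995 m/day.
t = 250 / 0.001995 = 1.253e+05 days = 343 years.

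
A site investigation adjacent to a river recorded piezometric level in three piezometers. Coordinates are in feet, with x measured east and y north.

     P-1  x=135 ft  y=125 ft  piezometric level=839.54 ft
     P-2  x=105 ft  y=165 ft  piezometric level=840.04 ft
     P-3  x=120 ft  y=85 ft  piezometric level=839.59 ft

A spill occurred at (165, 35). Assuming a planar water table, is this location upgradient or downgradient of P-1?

downgradient

Differences from P-1: to P-2 (Δx, Δy, Δh) = (-30, 40, +0.50); to P-3 = (-15, -40, +0.05).
Determinant of the coordinate differences = (-30)·(-40) − (-15)·40 = 1800.
∂h/∂x = [(+0.50)·(-40) − (+0.05)·40] / 1800 = -0.01222
∂h/∂y = [(-30)·(+0.05) − (-15)·(+0.50)] / 1800 = +0.003333
Head at (165, 35) = 839.54 + (-0.01222)·(30) + (+0.003333)·(-90) = 838.87 ft.
That is lower than the 839.54 ft at P-1, so the point is downgradient.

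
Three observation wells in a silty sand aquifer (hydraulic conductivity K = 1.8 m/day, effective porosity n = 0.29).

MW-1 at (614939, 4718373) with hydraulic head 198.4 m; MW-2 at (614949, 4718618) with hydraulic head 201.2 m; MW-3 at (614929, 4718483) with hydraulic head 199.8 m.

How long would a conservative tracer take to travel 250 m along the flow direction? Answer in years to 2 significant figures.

Three-point gradient (reference MW-1): Δ to MW-2 = (10, 245, +2.8), Δ to MW-3 = (-10, 110, +1.4).
∂h/∂x = -0.009859, ∂h/∂y = +0.01183 (det = 3550).
|∇h| = √(-0.009859² + 0.01183²) = 0.0154
Seepage velocity v = K·i/n = 1.8 × 0.0154 / 0.29 = 0.09559 m/day.
t = 250 / 0.09559 = 2615 days = 7.16 years.

7.2 years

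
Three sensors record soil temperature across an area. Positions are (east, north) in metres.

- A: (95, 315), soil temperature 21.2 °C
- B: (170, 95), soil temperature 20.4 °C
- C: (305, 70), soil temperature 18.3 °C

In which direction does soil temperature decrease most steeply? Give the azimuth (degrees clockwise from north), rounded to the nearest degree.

Differences from A: to B (Δx, Δy, Δh) = (75, -220, -0.8); to C = (210, -245, -2.9).
Solve a·Δx + b·Δy = ΔT: det = 75·(-245) − 210·(-220) = 27825.
∂T/∂x = [(-0.8)·(-245) − (-2.9)·(-220)] / 27825 = -0.01588
∂T/∂y = [75·(-2.9) − 210·(-0.8)] / 27825 = -0.001779
Steepest decrease is along −∇f: components (+0.01588 E, +0.001779 N).
Azimuth = atan2(+0.01588, +0.001779) = 83.6° ≈ 084°.

084°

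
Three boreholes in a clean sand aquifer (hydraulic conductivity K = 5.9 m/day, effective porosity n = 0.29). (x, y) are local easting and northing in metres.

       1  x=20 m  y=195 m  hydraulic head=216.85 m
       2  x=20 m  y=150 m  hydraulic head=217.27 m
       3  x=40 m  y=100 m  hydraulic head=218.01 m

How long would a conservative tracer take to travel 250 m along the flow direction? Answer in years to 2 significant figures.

With h = a·x + b·y + c and 1 as origin, the differences give:
  0·a + (-45)·b = +0.42
  20·a + (-95)·b = +1.16
Eliminate b (×(-95) and ×(-45), subtract): 900·a = 12.300 → a = ∂h/∂x = +0.01367
Back-substitute: b = ∂h/∂y = -0.009333.
|∇h| = √(0.01367² + -0.009333²) = 0.01655
Seepage velocity v = K·i/n = 5.9 × 0.01655 / 0.29 = 0.3367 m/day.
t = 250 / 0.3367 = 742.5 days = 2.03 years.

2.0 years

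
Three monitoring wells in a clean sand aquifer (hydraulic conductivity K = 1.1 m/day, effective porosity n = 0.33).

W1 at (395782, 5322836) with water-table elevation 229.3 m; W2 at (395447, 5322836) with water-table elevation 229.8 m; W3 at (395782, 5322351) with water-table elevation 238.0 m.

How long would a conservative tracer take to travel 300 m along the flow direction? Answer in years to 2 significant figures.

∂h/∂x = (229.8 − 229.3) / (395447 − 395782) = -0.001493
∂h/∂y = (238.0 − 229.3) / (5322351 − 5322836) = -0.01794
|∇h| = √(-0.001493² + -0.01794²) = 0.018
Seepage velocity v = K·i/n = 1.1 × 0.018 / 0.33 = 0.06 m/day.
t = 300 / 0.06 = 5000 days = 13.7 years.

14 years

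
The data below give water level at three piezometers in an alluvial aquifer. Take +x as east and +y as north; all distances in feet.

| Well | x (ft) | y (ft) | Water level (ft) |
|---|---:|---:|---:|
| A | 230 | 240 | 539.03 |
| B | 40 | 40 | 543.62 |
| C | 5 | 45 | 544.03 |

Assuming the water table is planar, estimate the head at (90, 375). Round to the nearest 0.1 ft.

539.5 ft

With h = a·x + b·y + c and A as origin, the differences give:
  (-190)·a + (-200)·b = +4.59
  (-225)·a + (-195)·b = +5.00
Eliminate b (×(-195) and ×(-200), subtract): -7950·a = 104.950 → a = ∂h/∂x = -0.01320
Back-substitute: b = ∂h/∂y = -0.01041.
h(90, 375) = 539.03 + (-0.01320)·(-140) + (-0.01041)·(135) = 539.03 +1.848 -1.405 = 539.473 ft.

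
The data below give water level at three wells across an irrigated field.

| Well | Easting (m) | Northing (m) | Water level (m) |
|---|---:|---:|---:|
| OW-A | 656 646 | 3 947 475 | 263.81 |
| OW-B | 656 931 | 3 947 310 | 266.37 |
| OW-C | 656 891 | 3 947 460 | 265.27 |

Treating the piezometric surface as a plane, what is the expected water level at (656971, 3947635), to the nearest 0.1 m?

Differences from OW-A: to OW-B (Δx, Δy, Δh) = (285, -165, +2.56); to OW-C = (245, -15, +1.46).
Solve a·Δx + b·Δy = Δh: det = 285·(-15) − 245·(-165) = 36150.
∂h/∂x = [(+2.56)·(-15) − (+1.46)·(-165)] / 36150 = +0.005602
∂h/∂y = [285·(+1.46) − 245·(+2.56)] / 36150 = -0.005840
h(656971, 3947635) = 263.81 + (+0.005602)·(325) + (-0.005840)·(160) = 263.81 +1.821 -0.934 = 264.696 m.

264.7 m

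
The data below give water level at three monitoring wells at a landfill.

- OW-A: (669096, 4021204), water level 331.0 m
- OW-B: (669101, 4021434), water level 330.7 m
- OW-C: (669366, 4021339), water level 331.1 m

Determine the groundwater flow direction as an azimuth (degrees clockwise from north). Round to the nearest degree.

With h = a·x + b·y + c and OW-A as origin, the differences give:
  5·a + 230·b = -0.3
  270·a + 135·b = +0.1
Eliminate b (×135 and ×230, subtract): -61425·a = -63.50 → a = ∂h/∂x = +0.001034
Back-substitute: b = ∂h/∂y = -0.001327.
Flow direction (−∇h) has components (-0.001034 E, +0.001327 N).
Azimuth = atan2(E, N) = atan2(-0.001034, +0.001327) = 322.1° ≈ 322°.

322°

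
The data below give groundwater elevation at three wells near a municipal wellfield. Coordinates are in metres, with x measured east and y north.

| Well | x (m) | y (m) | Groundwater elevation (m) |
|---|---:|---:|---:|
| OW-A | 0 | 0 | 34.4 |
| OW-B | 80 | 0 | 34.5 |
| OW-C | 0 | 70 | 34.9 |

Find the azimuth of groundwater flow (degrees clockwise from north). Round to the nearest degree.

190°

∂h/∂x = (34.5 − 34.4) / (80 − 0) = +0.001250
∂h/∂y = (34.9 − 34.4) / (70 − 0) = +0.007143
Flow direction (−∇h) has components (-0.001250 E, -0.007143 N).
Azimuth = atan2(E, N) = atan2(-0.001250, -0.007143) = 189.9° ≈ 190°.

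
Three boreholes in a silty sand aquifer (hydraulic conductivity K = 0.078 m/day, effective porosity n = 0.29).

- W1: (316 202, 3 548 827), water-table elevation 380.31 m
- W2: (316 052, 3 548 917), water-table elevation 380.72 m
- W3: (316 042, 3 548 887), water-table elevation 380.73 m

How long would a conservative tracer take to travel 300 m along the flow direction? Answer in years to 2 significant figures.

Taking W1 as reference: W2−W1 = (-150, 90, +0.41); W3−W1 = (-160, 60, +0.42).
Determinant of the coordinate differences = (-150)·60 − (-160)·90 = 5400.
∂h/∂x = [(+0.41)·60 − (+0.42)·90] / 5400 = -0.002444
∂h/∂y = [(-150)·(+0.42) − (-160)·(+0.41)] / 5400 = +0.0004815
|∇h| = √(-0.002444² + 0.0004815²) = 0.002491
Seepage velocity v = K·i/n = 0.078 × 0.002491 / 0.29 = 0.00067 m/day.
t = 300 / 0.00067 = 4.478e+05 days = 1.23e+03 years.

1200 years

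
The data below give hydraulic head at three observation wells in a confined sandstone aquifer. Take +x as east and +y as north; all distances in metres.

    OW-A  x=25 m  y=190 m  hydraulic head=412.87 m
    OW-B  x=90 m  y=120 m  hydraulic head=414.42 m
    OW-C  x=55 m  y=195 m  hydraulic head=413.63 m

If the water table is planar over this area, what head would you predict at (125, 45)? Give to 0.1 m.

415.2 m

Differences from OW-A: to OW-B (Δx, Δy, Δh) = (65, -70, +1.55); to OW-C = (30, 5, +0.76).
Solve a·Δx + b·Δy = Δh: det = 65·5 − 30·(-70) = 2425.
∂h/∂x = [(+1.55)·5 − (+0.76)·(-70)] / 2425 = +0.02513
∂h/∂y = [65·(+0.76) − 30·(+1.55)] / 2425 = +0.001196
h(125, 45) = 412.87 + (+0.02513)·(100) + (+0.001196)·(-145) = 412.87 +2.513 -0.173 = 415.210 m.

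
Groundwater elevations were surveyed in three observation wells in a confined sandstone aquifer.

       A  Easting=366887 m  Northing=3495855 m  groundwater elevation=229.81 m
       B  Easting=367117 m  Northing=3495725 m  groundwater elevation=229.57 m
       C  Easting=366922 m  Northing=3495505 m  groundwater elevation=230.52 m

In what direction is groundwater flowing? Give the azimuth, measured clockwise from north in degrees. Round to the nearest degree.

046°

Three-point gradient (reference A): Δ to B = (230, -130, -0.24), Δ to C = (35, -350, +0.71).
∂h/∂x = -0.002321, ∂h/∂y = -0.002261 (det = -75950).
Flow direction (−∇h) has components (+0.002321 E, +0.002261 N).
Azimuth = atan2(E, N) = atan2(+0.002321, +0.002261) = 45.8° ≈ 046°.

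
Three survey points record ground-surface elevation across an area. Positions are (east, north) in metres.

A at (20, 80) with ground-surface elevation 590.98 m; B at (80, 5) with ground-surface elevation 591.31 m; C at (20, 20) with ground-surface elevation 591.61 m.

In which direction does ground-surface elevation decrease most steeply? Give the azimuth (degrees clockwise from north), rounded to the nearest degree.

036°

With z = a·x + b·y + c and A as origin, the differences give:
  60·a + (-75)·b = +0.33
  0·a + (-60)·b = +0.63
Eliminate b (×(-60) and ×(-75), subtract): -3600·a = 27.450 → a = ∂z/∂x = -0.007625
Back-substitute: b = ∂z/∂y = -0.01050.
Steepest decrease is along −∇f: components (+0.007625 E, +0.01050 N).
Azimuth = atan2(+0.007625, +0.01050) = 36.0° ≈ 036°.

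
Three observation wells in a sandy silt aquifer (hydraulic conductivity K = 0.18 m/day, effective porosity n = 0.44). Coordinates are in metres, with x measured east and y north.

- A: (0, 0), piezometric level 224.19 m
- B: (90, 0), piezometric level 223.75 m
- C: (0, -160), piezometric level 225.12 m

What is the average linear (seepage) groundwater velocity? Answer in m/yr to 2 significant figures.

∂h/∂x = (223.75 − 224.19) / (90 − 0) = -0.004889
∂h/∂y = (225.12 − 224.19) / (-160 − 0) = -0.005813
|∇h| = √(-0.004889² + -0.005813²) = 0.007596
Seepage velocity v = K·i/n = 0.18 × 0.007596 / 0.44 = 0.003107 m/day = 1.135 m/yr.

1.1 m/yr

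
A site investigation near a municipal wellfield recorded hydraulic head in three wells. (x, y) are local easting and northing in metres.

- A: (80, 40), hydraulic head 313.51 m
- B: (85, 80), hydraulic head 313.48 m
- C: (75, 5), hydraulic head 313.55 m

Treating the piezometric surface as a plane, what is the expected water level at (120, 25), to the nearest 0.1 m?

Taking A as reference: B−A = (5, 40, -0.03); C−A = (-5, -35, +0.04).
Determinant of the coordinate differences = 5·(-35) − (-5)·40 = 25.
∂h/∂x = [(-0.03)·(-35) − (+0.04)·40] / 25 = -0.02200
∂h/∂y = [5·(+0.04) − (-5)·(-0.03)] / 25 = +0.002000
h(120, 25) = 313.51 + (-0.02200)·(40) + (+0.002000)·(-15) = 313.51 -0.880 -0.030 = 312.600 m.

312.6 m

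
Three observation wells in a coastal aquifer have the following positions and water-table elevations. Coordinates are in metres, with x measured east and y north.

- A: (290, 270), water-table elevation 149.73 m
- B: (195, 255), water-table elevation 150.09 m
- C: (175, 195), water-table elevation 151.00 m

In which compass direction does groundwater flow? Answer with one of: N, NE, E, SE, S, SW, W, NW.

N

Taking A as reference: B−A = (-95, -15, +0.36); C−A = (-115, -75, +1.27).
Solve a·Δx + b·Δy = Δh: det = (-95)·(-75) − (-115)·(-15) = 5400.
∂h/∂x = [(+0.36)·(-75) − (+1.27)·(-15)] / 5400 = -0.001472
∂h/∂y = [(-95)·(+1.27) − (-115)·(+0.36)] / 5400 = -0.01468
Flow = −∇h = (+0.001472 east, +0.01468 north), which points north.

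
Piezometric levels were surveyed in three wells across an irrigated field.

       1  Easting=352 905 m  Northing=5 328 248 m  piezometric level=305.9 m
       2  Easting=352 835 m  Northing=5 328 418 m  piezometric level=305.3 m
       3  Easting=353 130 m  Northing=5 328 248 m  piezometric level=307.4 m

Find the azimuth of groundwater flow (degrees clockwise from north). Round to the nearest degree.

277°

With h = a·x + b·y + c and 1 as origin, the differences give:
  (-70)·a + 170·b = -0.6
  225·a + 0·b = +1.5
Eliminate b (×0 and ×170, subtract): -38250·a = -255.00 → a = ∂h/∂x = +0.006667
Back-substitute: b = ∂h/∂y = -0.0007843.
Flow direction (−∇h) has components (-0.006667 E, +0.0007843 N).
Azimuth = atan2(E, N) = atan2(-0.006667, +0.0007843) = 276.7° ≈ 277°.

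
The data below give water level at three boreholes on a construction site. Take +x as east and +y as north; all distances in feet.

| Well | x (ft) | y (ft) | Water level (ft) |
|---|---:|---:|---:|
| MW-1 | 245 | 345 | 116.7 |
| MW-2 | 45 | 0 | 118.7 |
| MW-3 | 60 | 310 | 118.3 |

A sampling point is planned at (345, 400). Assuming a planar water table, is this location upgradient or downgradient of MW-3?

Taking MW-1 as reference: MW-2−MW-1 = (-200, -345, +2.0); MW-3−MW-1 = (-185, -35, +1.6).
Determinant of the coordinate differences = (-200)·(-35) − (-185)·(-345) = -56825.
∂h/∂x = [(+2.0)·(-35) − (+1.6)·(-345)] / -56825 = -0.008482
∂h/∂y = [(-200)·(+1.6) − (-185)·(+2.0)] / -56825 = -0.0008799
Head at (345, 400) = 116.7 + (-0.008482)·(100) + (-0.0008799)·(55) = 115.80 ft.
That is lower than the 118.3 ft at MW-3, so the point is downgradient.

downgradient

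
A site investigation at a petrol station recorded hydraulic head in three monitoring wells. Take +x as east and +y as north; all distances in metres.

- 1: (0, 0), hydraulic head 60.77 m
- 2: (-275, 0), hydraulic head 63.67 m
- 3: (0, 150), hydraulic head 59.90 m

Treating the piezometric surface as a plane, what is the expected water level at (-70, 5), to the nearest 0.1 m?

∂h/∂x = (63.67 − 60.77) / (-275 − 0) = -0.01055
∂h/∂y = (59.90 − 60.77) / (150 − 0) = -0.005800
h(-70, 5) = 60.77 + (-0.01055)·(-70) + (-0.005800)·(5) = 60.77 +0.738 -0.029 = 61.479 m.

61.5 m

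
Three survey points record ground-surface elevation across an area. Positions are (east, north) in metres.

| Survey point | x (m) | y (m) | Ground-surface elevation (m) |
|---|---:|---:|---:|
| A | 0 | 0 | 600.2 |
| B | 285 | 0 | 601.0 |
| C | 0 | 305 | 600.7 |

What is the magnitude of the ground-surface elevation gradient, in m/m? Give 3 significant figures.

0.00325 m/m

∂z/∂x = (601.0 − 600.2) / (285 − 0) = +0.002807
∂z/∂y = (600.7 − 600.2) / (305 − 0) = +0.001639
|∇f| = √(0.002807² + 0.001639²) = 0.00325 m/m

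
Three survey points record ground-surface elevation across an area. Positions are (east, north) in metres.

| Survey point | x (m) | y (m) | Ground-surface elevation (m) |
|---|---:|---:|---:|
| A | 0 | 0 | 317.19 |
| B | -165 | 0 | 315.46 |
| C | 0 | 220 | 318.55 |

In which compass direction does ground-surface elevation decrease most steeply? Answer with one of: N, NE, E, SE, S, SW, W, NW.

∂z/∂x = (315.46 − 317.19) / (-165 − 0) = +0.01048
∂z/∂y = (318.55 − 317.19) / (220 − 0) = +0.006182
Steepest decrease is along −∇f = (-0.01048 E, -0.006182 N) → southwest.

SW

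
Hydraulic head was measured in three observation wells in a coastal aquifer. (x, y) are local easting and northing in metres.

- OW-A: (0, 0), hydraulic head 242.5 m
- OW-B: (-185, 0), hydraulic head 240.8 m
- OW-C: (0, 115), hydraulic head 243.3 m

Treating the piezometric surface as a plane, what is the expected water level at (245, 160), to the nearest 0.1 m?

∂h/∂x = (240.8 − 242.5) / (-185 − 0) = +0.009189
∂h/∂y = (243.3 − 242.5) / (115 − 0) = +0.006957
h(245, 160) = 242.5 + (+0.009189)·(245) + (+0.006957)·(160) = 242.5 +2.251 +1.113 = 245.864 m.

245.9 m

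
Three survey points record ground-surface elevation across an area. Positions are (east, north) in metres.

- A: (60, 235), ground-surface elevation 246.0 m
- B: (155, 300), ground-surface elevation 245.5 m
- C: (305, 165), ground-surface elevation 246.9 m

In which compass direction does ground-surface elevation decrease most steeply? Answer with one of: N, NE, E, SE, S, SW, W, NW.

N

With z = a·x + b·y + c and A as origin, the differences give:
  95·a + 65·b = -0.5
  245·a + (-70)·b = +0.9
Eliminate b (×(-70) and ×65, subtract): -22575·a = -23.50 → a = ∂z/∂x = +0.001041
Back-substitute: b = ∂z/∂y = -0.009214.
Steepest decrease is along −∇f = (-0.001041 E, +0.009214 N) → north.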